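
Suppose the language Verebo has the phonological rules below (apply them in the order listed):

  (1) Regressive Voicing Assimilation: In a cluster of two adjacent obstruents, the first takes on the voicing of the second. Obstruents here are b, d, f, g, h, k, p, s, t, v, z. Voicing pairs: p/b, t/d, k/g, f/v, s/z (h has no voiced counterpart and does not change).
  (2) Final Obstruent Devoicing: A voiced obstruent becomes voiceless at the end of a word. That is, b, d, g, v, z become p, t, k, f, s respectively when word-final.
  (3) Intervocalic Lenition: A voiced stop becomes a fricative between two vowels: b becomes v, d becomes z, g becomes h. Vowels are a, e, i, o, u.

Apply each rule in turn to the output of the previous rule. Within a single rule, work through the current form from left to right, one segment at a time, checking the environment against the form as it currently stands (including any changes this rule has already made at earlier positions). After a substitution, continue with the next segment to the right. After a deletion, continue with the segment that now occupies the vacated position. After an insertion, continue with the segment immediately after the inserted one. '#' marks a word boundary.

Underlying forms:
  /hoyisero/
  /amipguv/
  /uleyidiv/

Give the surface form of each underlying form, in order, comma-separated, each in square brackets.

/hoyisero/:
  (1) Regressive Voicing Assimilation: no change — [hoyisero]
  (2) Final Obstruent Devoicing: no change — [hoyisero]
  (3) Intervocalic Lenition: no change — [hoyisero]
/amipguv/:
  (1) Regressive Voicing Assimilation: [amipguv] → [amibguv]
  (2) Final Obstruent Devoicing: [amibguv] → [amibguf]
  (3) Intervocalic Lenition: no change — [amibguf]
/uleyidiv/:
  (1) Regressive Voicing Assimilation: no change — [uleyidiv]
  (2) Final Obstruent Devoicing: [uleyidiv] → [uleyidif]
  (3) Intervocalic Lenition: [uleyidif] → [uleyizif]

[hoyisero], [amibguf], [uleyizif]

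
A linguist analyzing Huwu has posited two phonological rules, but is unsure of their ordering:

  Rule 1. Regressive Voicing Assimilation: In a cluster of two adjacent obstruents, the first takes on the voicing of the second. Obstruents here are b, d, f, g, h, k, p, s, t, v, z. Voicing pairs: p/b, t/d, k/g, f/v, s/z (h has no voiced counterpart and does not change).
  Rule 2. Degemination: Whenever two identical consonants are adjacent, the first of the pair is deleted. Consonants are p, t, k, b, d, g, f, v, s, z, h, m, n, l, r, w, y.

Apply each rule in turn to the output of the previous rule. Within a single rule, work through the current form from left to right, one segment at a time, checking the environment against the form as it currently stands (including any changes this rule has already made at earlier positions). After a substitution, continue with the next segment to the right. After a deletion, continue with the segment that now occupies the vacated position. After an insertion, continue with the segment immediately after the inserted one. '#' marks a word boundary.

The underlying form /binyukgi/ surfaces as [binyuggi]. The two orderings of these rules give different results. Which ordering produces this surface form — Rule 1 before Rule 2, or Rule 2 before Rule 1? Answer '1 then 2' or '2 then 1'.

Order 1 then 2:
  1 Regressive Voicing Assimilation: [binyukgi] → [binyuggi]
  2 Degemination: [binyuggi] → [binyugi]
  result: [binyugi]
Order 2 then 1:
  2 Degemination: no change — [binyukgi]
  1 Regressive Voicing Assimilation: [binyukgi] → [binyuggi]
  result: [binyuggi]

2 then 1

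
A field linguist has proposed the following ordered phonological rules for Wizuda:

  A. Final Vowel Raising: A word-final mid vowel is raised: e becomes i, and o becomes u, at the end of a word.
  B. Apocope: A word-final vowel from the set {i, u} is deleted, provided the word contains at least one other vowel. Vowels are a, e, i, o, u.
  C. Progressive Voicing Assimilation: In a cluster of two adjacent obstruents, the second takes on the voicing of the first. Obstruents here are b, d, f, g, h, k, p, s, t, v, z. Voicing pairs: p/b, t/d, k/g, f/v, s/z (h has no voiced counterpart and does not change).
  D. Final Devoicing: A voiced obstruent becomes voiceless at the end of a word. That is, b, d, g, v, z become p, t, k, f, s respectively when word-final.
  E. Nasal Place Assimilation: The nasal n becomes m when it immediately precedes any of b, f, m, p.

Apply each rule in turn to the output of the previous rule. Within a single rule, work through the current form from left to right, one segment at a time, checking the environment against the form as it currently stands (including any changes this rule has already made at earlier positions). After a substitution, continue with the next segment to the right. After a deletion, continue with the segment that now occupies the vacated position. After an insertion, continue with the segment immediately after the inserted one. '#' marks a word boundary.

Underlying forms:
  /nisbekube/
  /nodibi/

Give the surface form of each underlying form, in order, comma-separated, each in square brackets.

[nispekup], [nodip]

/nisbekube/:
  A Final Vowel Raising: [nisbekube] → [nisbekubi]
  B Apocope: [nisbekubi] → [nisbekub]
  C Progressive Voicing Assimilation: [nisbekub] → [nispekub]
  D Final Devoicing: [nispekub] → [nispekup]
  E Nasal Place Assimilation: no change — [nispekup]
/nodibi/:
  A Final Vowel Raising: no change — [nodibi]
  B Apocope: [nodibi] → [nodib]
  C Progressive Voicing Assimilation: no change — [nodib]
  D Final Devoicing: [nodib] → [nodip]
  E Nasal Place Assimilation: no change — [nodip]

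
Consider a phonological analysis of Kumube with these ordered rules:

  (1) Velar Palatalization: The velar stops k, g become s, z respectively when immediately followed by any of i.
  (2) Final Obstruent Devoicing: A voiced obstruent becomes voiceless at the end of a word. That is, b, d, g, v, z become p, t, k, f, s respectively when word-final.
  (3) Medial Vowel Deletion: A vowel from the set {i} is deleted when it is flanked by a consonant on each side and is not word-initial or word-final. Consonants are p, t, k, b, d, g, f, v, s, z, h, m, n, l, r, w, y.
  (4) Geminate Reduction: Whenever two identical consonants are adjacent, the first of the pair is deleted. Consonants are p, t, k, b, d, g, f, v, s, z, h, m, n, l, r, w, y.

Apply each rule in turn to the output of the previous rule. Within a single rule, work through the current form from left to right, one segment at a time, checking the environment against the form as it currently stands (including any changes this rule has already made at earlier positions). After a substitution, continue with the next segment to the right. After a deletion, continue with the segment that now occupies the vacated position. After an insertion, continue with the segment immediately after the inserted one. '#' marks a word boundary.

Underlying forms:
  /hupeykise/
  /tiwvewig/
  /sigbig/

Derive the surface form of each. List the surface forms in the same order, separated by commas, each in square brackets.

/hupeykise/:
  (1) Velar Palatalization: [hupeykise] → [hupeysise]
  (2) Final Obstruent Devoicing: no change — [hupeysise]
  (3) Medial Vowel Deletion: [hupeysise] → [hupeysse]
  (4) Geminate Reduction: [hupeysse] → [hupeyse]
/tiwvewig/:
  (1) Velar Palatalization: no change — [tiwvewig]
  (2) Final Obstruent Devoicing: [tiwvewig] → [tiwvewik]
  (3) Medial Vowel Deletion: [tiwvewik] → [twvewk]
  (4) Geminate Reduction: no change — [twvewk]
/sigbig/:
  (1) Velar Palatalization: no change — [sigbig]
  (2) Final Obstruent Devoicing: [sigbig] → [sigbik]
  (3) Medial Vowel Deletion: [sigbik] → [sgbk]
  (4) Geminate Reduction: no change — [sgbk]

[hupeyse], [twvewk], [sgbk]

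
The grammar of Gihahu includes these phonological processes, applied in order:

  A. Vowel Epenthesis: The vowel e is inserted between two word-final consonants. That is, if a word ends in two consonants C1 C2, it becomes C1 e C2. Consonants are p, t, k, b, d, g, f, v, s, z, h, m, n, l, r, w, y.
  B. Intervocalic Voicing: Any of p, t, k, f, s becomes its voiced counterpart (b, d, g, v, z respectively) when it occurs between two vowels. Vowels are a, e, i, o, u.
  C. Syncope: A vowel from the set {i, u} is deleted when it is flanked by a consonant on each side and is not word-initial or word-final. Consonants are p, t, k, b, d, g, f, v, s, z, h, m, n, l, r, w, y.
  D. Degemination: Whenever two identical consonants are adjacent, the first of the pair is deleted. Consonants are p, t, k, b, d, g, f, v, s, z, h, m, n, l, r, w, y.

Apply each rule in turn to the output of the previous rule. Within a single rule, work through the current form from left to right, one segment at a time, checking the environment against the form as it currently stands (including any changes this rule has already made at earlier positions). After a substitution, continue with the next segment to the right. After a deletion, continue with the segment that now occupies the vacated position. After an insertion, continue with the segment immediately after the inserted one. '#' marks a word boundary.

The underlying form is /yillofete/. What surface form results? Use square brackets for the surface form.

[ylovede]

A Vowel Epenthesis: no change — [yillofete]
B Intervocalic Voicing: [yillofete] → [yillovede]
C Syncope: [yillovede] → [yllovede]
D Degemination: [yllovede] → [ylovede]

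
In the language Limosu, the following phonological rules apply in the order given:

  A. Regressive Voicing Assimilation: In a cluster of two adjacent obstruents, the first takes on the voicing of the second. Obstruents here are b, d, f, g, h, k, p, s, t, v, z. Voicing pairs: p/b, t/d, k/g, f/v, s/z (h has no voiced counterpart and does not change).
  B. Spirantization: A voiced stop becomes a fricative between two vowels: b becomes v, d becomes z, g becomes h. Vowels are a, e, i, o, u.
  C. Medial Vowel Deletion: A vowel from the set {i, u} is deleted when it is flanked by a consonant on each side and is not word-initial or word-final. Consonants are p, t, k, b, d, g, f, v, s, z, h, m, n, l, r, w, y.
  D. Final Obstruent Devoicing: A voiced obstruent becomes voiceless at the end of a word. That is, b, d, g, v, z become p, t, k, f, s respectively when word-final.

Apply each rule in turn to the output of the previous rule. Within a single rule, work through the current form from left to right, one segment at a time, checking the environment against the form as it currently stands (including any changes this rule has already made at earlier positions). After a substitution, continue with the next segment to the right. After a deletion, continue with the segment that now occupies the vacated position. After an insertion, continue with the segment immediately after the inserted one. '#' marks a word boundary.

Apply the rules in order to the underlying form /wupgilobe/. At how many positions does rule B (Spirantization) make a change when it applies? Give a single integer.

1

A Regressive Voicing Assimilation: [wupgilobe] → [wubgilobe]
B Spirantization: [wubgilobe] → [wubgilove]
C Medial Vowel Deletion: [wubgilove] → [wbglove]
D Final Obstruent Devoicing: no change — [wbglove]
Rule B changed 1 position(s).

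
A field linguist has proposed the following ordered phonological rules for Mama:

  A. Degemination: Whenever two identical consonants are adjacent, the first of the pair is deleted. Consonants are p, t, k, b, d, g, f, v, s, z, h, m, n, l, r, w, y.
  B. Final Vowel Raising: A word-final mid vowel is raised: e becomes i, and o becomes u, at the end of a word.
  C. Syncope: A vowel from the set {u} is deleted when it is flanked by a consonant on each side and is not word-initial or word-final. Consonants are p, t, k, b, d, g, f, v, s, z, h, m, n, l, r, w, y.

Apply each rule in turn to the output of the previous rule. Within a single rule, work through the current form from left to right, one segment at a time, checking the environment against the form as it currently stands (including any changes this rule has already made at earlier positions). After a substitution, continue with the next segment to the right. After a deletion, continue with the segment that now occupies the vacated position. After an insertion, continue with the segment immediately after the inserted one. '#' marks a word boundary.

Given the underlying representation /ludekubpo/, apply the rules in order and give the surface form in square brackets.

[ldekbpu]

A Degemination: no change — [ludekubpo]
B Final Vowel Raising: [ludekubpo] → [ludekubpu]
C Syncope: [ludekubpu] → [ldekbpu]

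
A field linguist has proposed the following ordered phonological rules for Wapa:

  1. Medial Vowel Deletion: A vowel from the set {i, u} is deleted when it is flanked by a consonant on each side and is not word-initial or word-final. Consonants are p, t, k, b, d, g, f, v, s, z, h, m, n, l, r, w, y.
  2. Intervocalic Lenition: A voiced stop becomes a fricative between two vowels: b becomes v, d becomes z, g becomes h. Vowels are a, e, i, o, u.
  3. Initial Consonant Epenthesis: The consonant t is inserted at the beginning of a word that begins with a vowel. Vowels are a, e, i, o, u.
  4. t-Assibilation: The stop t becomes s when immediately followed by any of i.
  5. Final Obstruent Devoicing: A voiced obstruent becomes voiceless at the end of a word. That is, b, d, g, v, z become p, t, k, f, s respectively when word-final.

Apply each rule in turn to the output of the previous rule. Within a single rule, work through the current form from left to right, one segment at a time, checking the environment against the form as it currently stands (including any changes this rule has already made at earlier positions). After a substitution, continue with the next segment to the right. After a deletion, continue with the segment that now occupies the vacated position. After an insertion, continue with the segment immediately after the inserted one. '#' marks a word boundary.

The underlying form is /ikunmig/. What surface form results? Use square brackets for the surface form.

[siknmk]

1 Medial Vowel Deletion: [ikunmig] → [iknmg]
2 Intervocalic Lenition: no change — [iknmg]
3 Initial Consonant Epenthesis: [iknmg] → [tiknmg]
4 t-Assibilation: [tiknmg] → [siknmg]
5 Final Obstruent Devoicing: [siknmg] → [siknmk]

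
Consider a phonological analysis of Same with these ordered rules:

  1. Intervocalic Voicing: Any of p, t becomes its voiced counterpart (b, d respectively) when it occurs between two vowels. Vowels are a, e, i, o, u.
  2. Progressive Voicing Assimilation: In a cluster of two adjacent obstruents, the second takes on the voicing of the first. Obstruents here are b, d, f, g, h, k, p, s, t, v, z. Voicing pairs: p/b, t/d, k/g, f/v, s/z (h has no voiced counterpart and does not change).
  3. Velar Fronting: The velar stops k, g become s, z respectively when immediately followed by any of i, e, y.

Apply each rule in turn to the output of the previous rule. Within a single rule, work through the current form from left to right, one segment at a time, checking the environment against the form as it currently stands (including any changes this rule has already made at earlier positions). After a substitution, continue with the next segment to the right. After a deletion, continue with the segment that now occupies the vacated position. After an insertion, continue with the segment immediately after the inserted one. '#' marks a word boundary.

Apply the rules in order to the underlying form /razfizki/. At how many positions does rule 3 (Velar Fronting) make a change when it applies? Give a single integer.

1 Intervocalic Voicing: no change — [razfizki]
2 Progressive Voicing Assimilation: [razfizki] → [razvizgi]
3 Velar Fronting: [razvizgi] → [razvizzi]
Rule 3 changed 1 position(s).

1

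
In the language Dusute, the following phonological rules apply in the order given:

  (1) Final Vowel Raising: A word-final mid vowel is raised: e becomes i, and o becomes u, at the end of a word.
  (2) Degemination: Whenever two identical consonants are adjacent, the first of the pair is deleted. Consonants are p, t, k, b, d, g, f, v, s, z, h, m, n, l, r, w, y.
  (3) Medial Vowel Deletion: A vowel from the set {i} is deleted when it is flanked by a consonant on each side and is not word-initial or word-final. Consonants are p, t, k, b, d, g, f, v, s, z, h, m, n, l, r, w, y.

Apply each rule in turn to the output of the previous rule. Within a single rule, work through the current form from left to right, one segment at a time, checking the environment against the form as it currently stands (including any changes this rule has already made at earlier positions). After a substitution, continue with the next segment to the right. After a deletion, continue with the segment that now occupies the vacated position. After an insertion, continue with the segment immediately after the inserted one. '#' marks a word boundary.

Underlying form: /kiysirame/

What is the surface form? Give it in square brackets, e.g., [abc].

[kysrami]

(1) Final Vowel Raising: [kiysirame] → [kiysirami]
(2) Degemination: no change — [kiysirami]
(3) Medial Vowel Deletion: [kiysirami] → [kysrami]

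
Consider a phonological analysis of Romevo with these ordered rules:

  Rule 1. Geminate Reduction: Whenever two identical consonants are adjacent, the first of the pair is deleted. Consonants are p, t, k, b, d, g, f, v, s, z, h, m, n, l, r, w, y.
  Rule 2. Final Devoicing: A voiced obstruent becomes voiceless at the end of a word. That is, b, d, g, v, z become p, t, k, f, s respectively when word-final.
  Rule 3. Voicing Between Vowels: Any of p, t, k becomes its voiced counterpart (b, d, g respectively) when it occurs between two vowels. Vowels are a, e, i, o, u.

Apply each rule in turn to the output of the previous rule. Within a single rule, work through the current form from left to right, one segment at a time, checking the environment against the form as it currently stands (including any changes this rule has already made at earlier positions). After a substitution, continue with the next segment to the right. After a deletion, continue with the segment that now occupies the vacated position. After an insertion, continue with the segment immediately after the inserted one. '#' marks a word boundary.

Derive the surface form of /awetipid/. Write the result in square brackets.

[awedibit]

Rule 1 Geminate Reduction: no change — [awetipid]
Rule 2 Final Devoicing: [awetipid] → [awetipit]
Rule 3 Voicing Between Vowels: [awetipit] → [awedibit]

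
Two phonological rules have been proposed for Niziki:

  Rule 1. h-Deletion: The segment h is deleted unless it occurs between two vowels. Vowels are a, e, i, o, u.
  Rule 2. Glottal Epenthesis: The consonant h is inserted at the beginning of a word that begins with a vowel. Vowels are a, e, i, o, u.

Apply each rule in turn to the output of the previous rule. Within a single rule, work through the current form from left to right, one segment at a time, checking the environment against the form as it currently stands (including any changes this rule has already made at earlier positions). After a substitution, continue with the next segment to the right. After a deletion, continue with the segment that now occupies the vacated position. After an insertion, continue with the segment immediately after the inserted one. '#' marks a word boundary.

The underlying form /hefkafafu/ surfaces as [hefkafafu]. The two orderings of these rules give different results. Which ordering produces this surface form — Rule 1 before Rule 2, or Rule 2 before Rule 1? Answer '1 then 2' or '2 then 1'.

Order 1 then 2:
  1 h-Deletion: [hefkafafu] → [efkafafu]
  2 Glottal Epenthesis: [efkafafu] → [hefkafafu]
  result: [hefkafafu]
Order 2 then 1:
  2 Glottal Epenthesis: no change — [hefkafafu]
  1 h-Deletion: [hefkafafu] → [efkafafu]
  result: [efkafafu]

1 then 2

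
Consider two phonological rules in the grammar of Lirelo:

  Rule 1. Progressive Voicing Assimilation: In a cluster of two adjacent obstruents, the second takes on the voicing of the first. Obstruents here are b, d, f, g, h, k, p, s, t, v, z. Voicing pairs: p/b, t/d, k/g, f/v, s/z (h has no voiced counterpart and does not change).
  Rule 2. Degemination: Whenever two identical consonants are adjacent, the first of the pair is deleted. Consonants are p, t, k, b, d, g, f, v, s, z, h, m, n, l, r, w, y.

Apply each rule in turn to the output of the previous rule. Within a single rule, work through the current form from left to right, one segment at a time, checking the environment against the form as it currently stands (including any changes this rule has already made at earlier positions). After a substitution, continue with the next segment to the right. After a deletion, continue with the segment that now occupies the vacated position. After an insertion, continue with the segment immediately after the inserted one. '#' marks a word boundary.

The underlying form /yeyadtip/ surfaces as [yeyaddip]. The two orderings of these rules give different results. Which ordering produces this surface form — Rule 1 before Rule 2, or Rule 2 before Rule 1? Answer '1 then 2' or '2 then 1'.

2 then 1

Order 1 then 2:
  1 Progressive Voicing Assimilation: [yeyadtip] → [yeyaddip]
  2 Degemination: [yeyaddip] → [yeyadip]
  result: [yeyadip]
Order 2 then 1:
  2 Degemination: no change — [yeyadtip]
  1 Progressive Voicing Assimilation: [yeyadtip] → [yeyaddip]
  result: [yeyaddip]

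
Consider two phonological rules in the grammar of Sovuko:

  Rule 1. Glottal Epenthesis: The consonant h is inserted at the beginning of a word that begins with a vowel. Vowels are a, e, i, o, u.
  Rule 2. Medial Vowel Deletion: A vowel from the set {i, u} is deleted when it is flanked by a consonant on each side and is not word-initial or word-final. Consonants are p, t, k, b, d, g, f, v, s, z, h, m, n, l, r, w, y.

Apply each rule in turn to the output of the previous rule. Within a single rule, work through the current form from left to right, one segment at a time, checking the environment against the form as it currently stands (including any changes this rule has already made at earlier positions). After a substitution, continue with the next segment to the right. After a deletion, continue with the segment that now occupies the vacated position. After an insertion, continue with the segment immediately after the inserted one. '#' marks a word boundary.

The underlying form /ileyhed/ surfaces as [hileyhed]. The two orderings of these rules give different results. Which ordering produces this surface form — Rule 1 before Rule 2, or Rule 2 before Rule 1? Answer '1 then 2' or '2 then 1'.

Order 1 then 2:
  1 Glottal Epenthesis: [ileyhed] → [hileyhed]
  2 Medial Vowel Deletion: [hileyhed] → [hleyhed]
  result: [hleyhed]
Order 2 then 1:
  2 Medial Vowel Deletion: no change — [ileyhed]
  1 Glottal Epenthesis: [ileyhed] → [hileyhed]
  result: [hileyhed]

2 then 1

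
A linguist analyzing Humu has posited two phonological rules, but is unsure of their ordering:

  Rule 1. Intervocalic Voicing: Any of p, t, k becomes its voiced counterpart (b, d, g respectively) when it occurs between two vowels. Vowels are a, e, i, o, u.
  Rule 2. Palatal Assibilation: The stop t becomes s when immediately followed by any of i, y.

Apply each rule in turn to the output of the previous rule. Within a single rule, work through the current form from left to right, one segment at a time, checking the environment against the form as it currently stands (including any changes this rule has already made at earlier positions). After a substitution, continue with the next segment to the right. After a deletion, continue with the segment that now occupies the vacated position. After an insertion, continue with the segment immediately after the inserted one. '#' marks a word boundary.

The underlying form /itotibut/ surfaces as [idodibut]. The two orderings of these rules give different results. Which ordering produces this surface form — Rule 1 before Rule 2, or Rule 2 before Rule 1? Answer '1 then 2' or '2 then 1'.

Order 1 then 2:
  1 Intervocalic Voicing: [itotibut] → [idodibut]
  2 Palatal Assibilation: no change — [idodibut]
  result: [idodibut]
Order 2 then 1:
  2 Palatal Assibilation: [itotibut] → [itosibut]
  1 Intervocalic Voicing: [itosibut] → [idosibut]
  result: [idosibut]

1 then 2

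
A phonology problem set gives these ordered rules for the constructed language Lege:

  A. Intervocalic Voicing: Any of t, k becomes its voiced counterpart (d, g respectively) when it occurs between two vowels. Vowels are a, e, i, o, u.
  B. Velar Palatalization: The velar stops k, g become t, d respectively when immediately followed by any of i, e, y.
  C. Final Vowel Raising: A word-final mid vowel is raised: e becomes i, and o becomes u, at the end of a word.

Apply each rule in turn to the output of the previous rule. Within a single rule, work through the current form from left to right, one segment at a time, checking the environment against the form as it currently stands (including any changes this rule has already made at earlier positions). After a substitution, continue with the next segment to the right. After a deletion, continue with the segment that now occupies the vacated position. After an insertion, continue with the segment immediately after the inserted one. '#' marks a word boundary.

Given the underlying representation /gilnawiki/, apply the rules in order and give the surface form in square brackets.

A Intervocalic Voicing: [gilnawiki] → [gilnawigi]
B Velar Palatalization: [gilnawigi] → [dilnawidi]
C Final Vowel Raising: no change — [dilnawidi]

[dilnawidi]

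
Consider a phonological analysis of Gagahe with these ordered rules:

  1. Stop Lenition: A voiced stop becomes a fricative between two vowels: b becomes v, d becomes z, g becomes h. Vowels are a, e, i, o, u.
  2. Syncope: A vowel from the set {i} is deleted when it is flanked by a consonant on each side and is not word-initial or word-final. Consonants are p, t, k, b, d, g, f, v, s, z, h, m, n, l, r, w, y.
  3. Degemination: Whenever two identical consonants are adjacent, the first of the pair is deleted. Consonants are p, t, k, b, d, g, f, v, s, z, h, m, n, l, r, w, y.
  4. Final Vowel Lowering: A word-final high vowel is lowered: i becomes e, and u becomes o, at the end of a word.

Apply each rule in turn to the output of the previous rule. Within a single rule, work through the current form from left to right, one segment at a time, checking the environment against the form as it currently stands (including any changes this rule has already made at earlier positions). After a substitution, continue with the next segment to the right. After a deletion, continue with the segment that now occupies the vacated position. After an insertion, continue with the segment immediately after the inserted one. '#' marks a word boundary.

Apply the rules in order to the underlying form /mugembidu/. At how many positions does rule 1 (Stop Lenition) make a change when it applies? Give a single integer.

2

1 Stop Lenition: [mugembidu] → [muhembizu]
2 Syncope: [muhembizu] → [muhembzu]
3 Degemination: no change — [muhembzu]
4 Final Vowel Lowering: [muhembzu] → [muhembzo]
Rule 1 changed 2 position(s).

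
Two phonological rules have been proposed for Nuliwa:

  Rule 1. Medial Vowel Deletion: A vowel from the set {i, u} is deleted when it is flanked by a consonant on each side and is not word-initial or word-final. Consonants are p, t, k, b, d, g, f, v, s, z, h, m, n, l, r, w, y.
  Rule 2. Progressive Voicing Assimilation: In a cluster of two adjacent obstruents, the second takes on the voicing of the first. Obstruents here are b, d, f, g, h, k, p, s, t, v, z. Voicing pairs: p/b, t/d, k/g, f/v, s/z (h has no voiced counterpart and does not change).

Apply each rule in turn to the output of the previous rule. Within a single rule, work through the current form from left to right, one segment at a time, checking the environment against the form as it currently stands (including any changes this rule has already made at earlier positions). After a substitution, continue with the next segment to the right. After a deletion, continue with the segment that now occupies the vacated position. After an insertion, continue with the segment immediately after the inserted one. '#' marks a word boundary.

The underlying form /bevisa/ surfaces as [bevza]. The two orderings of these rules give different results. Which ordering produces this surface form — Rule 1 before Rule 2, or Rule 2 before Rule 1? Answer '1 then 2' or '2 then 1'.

Order 1 then 2:
  1 Medial Vowel Deletion: [bevisa] → [bevsa]
  2 Progressive Voicing Assimilation: [bevsa] → [bevza]
  result: [bevza]
Order 2 then 1:
  2 Progressive Voicing Assimilation: no change — [bevisa]
  1 Medial Vowel Deletion: [bevisa] → [bevsa]
  result: [bevsa]

1 then 2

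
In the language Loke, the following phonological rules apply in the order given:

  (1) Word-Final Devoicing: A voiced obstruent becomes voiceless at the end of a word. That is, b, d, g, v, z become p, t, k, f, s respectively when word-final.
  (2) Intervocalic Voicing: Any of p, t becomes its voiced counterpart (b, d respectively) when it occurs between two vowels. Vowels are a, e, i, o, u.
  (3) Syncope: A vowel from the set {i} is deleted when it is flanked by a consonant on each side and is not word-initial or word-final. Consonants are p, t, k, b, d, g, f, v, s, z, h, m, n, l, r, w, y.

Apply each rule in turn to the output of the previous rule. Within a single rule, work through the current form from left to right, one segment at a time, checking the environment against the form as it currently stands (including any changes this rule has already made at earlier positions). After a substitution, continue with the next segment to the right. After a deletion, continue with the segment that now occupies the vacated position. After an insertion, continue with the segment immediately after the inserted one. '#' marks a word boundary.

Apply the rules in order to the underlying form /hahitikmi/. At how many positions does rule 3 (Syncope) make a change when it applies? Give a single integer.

(1) Word-Final Devoicing: no change — [hahitikmi]
(2) Intervocalic Voicing: [hahitikmi] → [hahidikmi]
(3) Syncope: [hahidikmi] → [hahdkmi]
Rule 3 changed 2 position(s).

2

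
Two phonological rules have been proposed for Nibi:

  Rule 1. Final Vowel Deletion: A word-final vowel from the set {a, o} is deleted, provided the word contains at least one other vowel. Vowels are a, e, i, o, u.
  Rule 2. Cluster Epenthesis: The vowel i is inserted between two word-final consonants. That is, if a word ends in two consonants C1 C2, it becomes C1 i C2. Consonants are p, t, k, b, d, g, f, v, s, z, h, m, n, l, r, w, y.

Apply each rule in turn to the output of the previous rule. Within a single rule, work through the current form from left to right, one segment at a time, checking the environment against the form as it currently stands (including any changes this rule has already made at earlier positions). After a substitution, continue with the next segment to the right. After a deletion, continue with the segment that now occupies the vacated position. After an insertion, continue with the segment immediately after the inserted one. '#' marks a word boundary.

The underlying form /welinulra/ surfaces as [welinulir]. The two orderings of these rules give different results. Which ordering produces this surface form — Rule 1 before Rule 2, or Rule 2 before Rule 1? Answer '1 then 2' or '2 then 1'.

Order 1 then 2:
  1 Final Vowel Deletion: [welinulra] → [welinulr]
  2 Cluster Epenthesis: [welinulr] → [welinulir]
  result: [welinulir]
Order 2 then 1:
  2 Cluster Epenthesis: no change — [welinulra]
  1 Final Vowel Deletion: [welinulra] → [welinulr]
  result: [welinulr]

1 then 2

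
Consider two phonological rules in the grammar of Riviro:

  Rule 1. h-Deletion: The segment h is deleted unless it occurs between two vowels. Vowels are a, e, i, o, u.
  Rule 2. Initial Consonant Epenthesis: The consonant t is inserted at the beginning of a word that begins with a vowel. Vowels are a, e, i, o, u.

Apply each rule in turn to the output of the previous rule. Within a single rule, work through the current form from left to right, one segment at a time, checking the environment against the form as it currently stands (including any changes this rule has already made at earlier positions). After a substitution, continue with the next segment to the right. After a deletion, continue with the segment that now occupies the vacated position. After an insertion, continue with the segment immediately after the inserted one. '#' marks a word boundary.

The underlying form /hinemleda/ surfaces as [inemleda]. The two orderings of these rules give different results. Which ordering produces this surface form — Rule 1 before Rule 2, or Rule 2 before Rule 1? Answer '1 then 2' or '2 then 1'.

2 then 1

Order 1 then 2:
  1 h-Deletion: [hinemleda] → [inemleda]
  2 Initial Consonant Epenthesis: [inemleda] → [tinemleda]
  result: [tinemleda]
Order 2 then 1:
  2 Initial Consonant Epenthesis: no change — [hinemleda]
  1 h-Deletion: [hinemleda] → [inemleda]
  result: [inemleda]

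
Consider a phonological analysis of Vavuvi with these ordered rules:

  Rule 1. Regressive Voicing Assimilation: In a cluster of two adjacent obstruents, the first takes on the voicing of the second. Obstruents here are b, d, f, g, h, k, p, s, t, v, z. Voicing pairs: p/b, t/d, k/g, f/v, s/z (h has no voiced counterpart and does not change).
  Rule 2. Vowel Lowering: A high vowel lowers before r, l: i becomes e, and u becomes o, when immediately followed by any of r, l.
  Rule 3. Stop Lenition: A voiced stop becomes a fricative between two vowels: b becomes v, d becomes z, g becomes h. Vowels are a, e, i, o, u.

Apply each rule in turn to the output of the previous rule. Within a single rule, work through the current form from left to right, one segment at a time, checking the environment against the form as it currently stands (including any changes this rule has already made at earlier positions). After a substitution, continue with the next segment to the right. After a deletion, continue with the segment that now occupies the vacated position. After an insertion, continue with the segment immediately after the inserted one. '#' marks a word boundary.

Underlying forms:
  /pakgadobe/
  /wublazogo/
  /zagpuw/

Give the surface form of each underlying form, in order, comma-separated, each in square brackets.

[paggazove], [wublazoho], [zakpuw]

/pakgadobe/:
  Rule 1 Regressive Voicing Assimilation: [pakgadobe] → [paggadobe]
  Rule 2 Vowel Lowering: no change — [paggadobe]
  Rule 3 Stop Lenition: [paggadobe] → [paggazove]
/wublazogo/:
  Rule 1 Regressive Voicing Assimilation: no change — [wublazogo]
  Rule 2 Vowel Lowering: no change — [wublazogo]
  Rule 3 Stop Lenition: [wublazogo] → [wublazoho]
/zagpuw/:
  Rule 1 Regressive Voicing Assimilation: [zagpuw] → [zakpuw]
  Rule 2 Vowel Lowering: no change — [zakpuw]
  Rule 3 Stop Lenition: no change — [zakpuw]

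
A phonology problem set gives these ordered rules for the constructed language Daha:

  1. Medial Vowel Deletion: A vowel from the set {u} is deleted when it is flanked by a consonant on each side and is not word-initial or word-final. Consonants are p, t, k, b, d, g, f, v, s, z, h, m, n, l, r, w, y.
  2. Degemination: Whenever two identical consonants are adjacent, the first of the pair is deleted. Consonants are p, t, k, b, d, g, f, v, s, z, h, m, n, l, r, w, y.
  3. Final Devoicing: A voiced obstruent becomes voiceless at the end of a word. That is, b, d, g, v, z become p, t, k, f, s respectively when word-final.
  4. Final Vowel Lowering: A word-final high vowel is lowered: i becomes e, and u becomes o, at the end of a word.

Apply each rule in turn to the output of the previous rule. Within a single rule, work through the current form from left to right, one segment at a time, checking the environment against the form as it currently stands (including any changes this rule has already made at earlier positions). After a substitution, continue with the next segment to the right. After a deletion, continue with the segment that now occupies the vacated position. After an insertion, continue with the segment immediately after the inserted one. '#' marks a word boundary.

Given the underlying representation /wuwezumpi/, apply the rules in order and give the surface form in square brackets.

1 Medial Vowel Deletion: [wuwezumpi] → [wwezmpi]
2 Degemination: [wwezmpi] → [wezmpi]
3 Final Devoicing: no change — [wezmpi]
4 Final Vowel Lowering: [wezmpi] → [wezmpe]

[wezmpe]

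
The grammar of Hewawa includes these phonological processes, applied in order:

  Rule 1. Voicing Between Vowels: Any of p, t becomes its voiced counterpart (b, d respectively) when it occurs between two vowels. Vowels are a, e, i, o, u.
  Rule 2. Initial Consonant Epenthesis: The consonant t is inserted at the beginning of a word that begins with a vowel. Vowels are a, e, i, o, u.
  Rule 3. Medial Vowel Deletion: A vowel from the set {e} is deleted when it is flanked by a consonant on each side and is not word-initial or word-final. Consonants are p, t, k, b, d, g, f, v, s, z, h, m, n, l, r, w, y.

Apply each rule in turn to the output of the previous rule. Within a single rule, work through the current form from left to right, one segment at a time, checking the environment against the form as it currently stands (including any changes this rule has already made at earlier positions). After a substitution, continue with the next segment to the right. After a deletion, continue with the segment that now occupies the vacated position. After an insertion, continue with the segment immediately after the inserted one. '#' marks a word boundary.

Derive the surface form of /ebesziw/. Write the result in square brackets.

Rule 1 Voicing Between Vowels: no change — [ebesziw]
Rule 2 Initial Consonant Epenthesis: [ebesziw] → [tebesziw]
Rule 3 Medial Vowel Deletion: [tebesziw] → [tbsziw]

[tbsziw]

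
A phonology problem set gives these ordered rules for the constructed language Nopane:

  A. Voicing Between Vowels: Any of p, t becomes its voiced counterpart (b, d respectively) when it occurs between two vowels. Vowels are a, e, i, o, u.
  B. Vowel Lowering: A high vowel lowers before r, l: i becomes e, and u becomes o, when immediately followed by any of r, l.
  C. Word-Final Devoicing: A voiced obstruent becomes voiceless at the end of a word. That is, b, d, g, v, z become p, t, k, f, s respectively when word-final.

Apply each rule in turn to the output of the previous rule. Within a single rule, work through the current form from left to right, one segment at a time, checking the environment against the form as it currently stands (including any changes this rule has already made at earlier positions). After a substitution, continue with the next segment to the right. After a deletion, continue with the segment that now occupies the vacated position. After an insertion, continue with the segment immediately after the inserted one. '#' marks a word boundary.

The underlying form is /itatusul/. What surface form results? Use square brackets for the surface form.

A Voicing Between Vowels: [itatusul] → [idadusul]
B Vowel Lowering: [idadusul] → [idadusol]
C Word-Final Devoicing: no change — [idadusol]

[idadusol]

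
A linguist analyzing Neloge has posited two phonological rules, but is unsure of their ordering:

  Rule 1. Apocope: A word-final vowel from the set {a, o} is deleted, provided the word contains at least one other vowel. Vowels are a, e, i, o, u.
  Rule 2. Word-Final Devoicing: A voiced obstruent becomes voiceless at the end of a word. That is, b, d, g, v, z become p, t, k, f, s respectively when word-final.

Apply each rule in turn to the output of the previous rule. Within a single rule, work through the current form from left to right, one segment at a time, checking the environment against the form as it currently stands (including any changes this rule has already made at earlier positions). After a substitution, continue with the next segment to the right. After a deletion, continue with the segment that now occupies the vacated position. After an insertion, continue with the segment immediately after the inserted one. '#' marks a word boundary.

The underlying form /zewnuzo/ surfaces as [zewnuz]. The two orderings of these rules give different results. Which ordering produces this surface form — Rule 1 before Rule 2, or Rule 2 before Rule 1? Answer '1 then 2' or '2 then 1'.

2 then 1

Order 1 then 2:
  1 Apocope: [zewnuzo] → [zewnuz]
  2 Word-Final Devoicing: [zewnuz] → [zewnus]
  result: [zewnus]
Order 2 then 1:
  2 Word-Final Devoicing: no change — [zewnuzo]
  1 Apocope: [zewnuzo] → [zewnuz]
  result: [zewnuz]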